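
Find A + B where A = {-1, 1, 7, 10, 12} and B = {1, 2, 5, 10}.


A + B = {a + b : a ∈ A, b ∈ B}.
Enumerate all |A|·|B| = 5·4 = 20 pairs (a, b) and collect distinct sums.
a = -1: -1+1=0, -1+2=1, -1+5=4, -1+10=9
a = 1: 1+1=2, 1+2=3, 1+5=6, 1+10=11
a = 7: 7+1=8, 7+2=9, 7+5=12, 7+10=17
a = 10: 10+1=11, 10+2=12, 10+5=15, 10+10=20
a = 12: 12+1=13, 12+2=14, 12+5=17, 12+10=22
Collecting distinct sums: A + B = {0, 1, 2, 3, 4, 6, 8, 9, 11, 12, 13, 14, 15, 17, 20, 22}
|A + B| = 16

A + B = {0, 1, 2, 3, 4, 6, 8, 9, 11, 12, 13, 14, 15, 17, 20, 22}


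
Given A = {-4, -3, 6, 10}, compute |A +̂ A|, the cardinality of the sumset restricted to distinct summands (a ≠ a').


Restricted sumset: A +̂ A = {a + a' : a ∈ A, a' ∈ A, a ≠ a'}.
Equivalently, take A + A and drop any sum 2a that is achievable ONLY as a + a for a ∈ A (i.e. sums representable only with equal summands).
Enumerate pairs (a, a') with a < a' (symmetric, so each unordered pair gives one sum; this covers all a ≠ a'):
  -4 + -3 = -7
  -4 + 6 = 2
  -4 + 10 = 6
  -3 + 6 = 3
  -3 + 10 = 7
  6 + 10 = 16
Collected distinct sums: {-7, 2, 3, 6, 7, 16}
|A +̂ A| = 6
(Reference bound: |A +̂ A| ≥ 2|A| - 3 for |A| ≥ 2, with |A| = 4 giving ≥ 5.)

|A +̂ A| = 6


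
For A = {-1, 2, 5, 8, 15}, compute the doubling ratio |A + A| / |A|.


|A| = 5.
Compute A + A by enumerating all 25 pairs.
A + A = {-2, 1, 4, 7, 10, 13, 14, 16, 17, 20, 23, 30}, so |A + A| = 12.
K = |A + A| / |A| = 12/5 (already in lowest terms) ≈ 2.4000.
Reference: AP of size 5 gives K = 9/5 ≈ 1.8000; a fully generic set of size 5 gives K ≈ 3.0000.

|A| = 5, |A + A| = 12, K = 12/5.


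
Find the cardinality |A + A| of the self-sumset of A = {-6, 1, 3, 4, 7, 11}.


A + A = {a + a' : a, a' ∈ A}; |A| = 6.
General bounds: 2|A| - 1 ≤ |A + A| ≤ |A|(|A|+1)/2, i.e. 11 ≤ |A + A| ≤ 21.
Lower bound 2|A|-1 is attained iff A is an arithmetic progression.
Enumerate sums a + a' for a ≤ a' (symmetric, so this suffices):
a = -6: -6+-6=-12, -6+1=-5, -6+3=-3, -6+4=-2, -6+7=1, -6+11=5
a = 1: 1+1=2, 1+3=4, 1+4=5, 1+7=8, 1+11=12
a = 3: 3+3=6, 3+4=7, 3+7=10, 3+11=14
a = 4: 4+4=8, 4+7=11, 4+11=15
a = 7: 7+7=14, 7+11=18
a = 11: 11+11=22
Distinct sums: {-12, -5, -3, -2, 1, 2, 4, 5, 6, 7, 8, 10, 11, 12, 14, 15, 18, 22}
|A + A| = 18

|A + A| = 18


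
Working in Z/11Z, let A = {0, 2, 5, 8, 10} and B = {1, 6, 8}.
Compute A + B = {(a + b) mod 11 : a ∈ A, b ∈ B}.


Work in Z/11Z: reduce every sum a + b modulo 11.
Enumerate all 15 pairs:
a = 0: 0+1=1, 0+6=6, 0+8=8
a = 2: 2+1=3, 2+6=8, 2+8=10
a = 5: 5+1=6, 5+6=0, 5+8=2
a = 8: 8+1=9, 8+6=3, 8+8=5
a = 10: 10+1=0, 10+6=5, 10+8=7
Distinct residues collected: {0, 1, 2, 3, 5, 6, 7, 8, 9, 10}
|A + B| = 10 (out of 11 total residues).

A + B = {0, 1, 2, 3, 5, 6, 7, 8, 9, 10}


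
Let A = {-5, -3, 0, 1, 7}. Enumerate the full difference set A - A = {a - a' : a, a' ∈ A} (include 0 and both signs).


A - A = {a - a' : a, a' ∈ A}.
Compute a - a' for each ordered pair (a, a'):
a = -5: -5--5=0, -5--3=-2, -5-0=-5, -5-1=-6, -5-7=-12
a = -3: -3--5=2, -3--3=0, -3-0=-3, -3-1=-4, -3-7=-10
a = 0: 0--5=5, 0--3=3, 0-0=0, 0-1=-1, 0-7=-7
a = 1: 1--5=6, 1--3=4, 1-0=1, 1-1=0, 1-7=-6
a = 7: 7--5=12, 7--3=10, 7-0=7, 7-1=6, 7-7=0
Collecting distinct values (and noting 0 appears from a-a):
A - A = {-12, -10, -7, -6, -5, -4, -3, -2, -1, 0, 1, 2, 3, 4, 5, 6, 7, 10, 12}
|A - A| = 19

A - A = {-12, -10, -7, -6, -5, -4, -3, -2, -1, 0, 1, 2, 3, 4, 5, 6, 7, 10, 12}


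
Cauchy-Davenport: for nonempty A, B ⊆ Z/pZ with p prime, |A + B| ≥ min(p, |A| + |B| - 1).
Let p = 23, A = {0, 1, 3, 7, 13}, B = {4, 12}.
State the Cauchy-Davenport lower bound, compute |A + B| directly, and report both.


Cauchy-Davenport: |A + B| ≥ min(p, |A| + |B| - 1) for A, B nonempty in Z/pZ.
|A| = 5, |B| = 2, p = 23.
CD lower bound = min(23, 5 + 2 - 1) = min(23, 6) = 6.
Compute A + B mod 23 directly:
a = 0: 0+4=4, 0+12=12
a = 1: 1+4=5, 1+12=13
a = 3: 3+4=7, 3+12=15
a = 7: 7+4=11, 7+12=19
a = 13: 13+4=17, 13+12=2
A + B = {2, 4, 5, 7, 11, 12, 13, 15, 17, 19}, so |A + B| = 10.
Verify: 10 ≥ 6? Yes ✓.

CD lower bound = 6, actual |A + B| = 10.


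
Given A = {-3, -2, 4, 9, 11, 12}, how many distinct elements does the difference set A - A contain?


A - A = {a - a' : a, a' ∈ A}; |A| = 6.
Bounds: 2|A|-1 ≤ |A - A| ≤ |A|² - |A| + 1, i.e. 11 ≤ |A - A| ≤ 31.
Note: 0 ∈ A - A always (from a - a). The set is symmetric: if d ∈ A - A then -d ∈ A - A.
Enumerate nonzero differences d = a - a' with a > a' (then include -d):
Positive differences: {1, 2, 3, 5, 6, 7, 8, 11, 12, 13, 14, 15}
Full difference set: {0} ∪ (positive diffs) ∪ (negative diffs).
|A - A| = 1 + 2·12 = 25 (matches direct enumeration: 25).

|A - A| = 25


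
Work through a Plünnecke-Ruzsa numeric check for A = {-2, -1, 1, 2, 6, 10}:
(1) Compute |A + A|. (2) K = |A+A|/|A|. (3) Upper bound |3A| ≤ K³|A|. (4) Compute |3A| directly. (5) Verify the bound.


|A| = 6.
Step 1: Compute A + A by enumerating all 36 pairs.
A + A = {-4, -3, -2, -1, 0, 1, 2, 3, 4, 5, 7, 8, 9, 11, 12, 16, 20}, so |A + A| = 17.
Step 2: Doubling constant K = |A + A|/|A| = 17/6 = 17/6 ≈ 2.8333.
Step 3: Plünnecke-Ruzsa gives |3A| ≤ K³·|A| = (2.8333)³ · 6 ≈ 136.4722.
Step 4: Compute 3A = A + A + A directly by enumerating all triples (a,b,c) ∈ A³; |3A| = 29.
Step 5: Check 29 ≤ 136.4722? Yes ✓.

K = 17/6, Plünnecke-Ruzsa bound K³|A| ≈ 136.4722, |3A| = 29, inequality holds.


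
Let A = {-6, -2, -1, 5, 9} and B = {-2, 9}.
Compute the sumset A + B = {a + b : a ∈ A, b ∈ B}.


A + B = {a + b : a ∈ A, b ∈ B}.
Enumerate all |A|·|B| = 5·2 = 10 pairs (a, b) and collect distinct sums.
a = -6: -6+-2=-8, -6+9=3
a = -2: -2+-2=-4, -2+9=7
a = -1: -1+-2=-3, -1+9=8
a = 5: 5+-2=3, 5+9=14
a = 9: 9+-2=7, 9+9=18
Collecting distinct sums: A + B = {-8, -4, -3, 3, 7, 8, 14, 18}
|A + B| = 8

A + B = {-8, -4, -3, 3, 7, 8, 14, 18}


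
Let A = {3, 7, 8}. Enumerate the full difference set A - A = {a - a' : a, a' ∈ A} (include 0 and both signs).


A - A = {a - a' : a, a' ∈ A}.
Compute a - a' for each ordered pair (a, a'):
a = 3: 3-3=0, 3-7=-4, 3-8=-5
a = 7: 7-3=4, 7-7=0, 7-8=-1
a = 8: 8-3=5, 8-7=1, 8-8=0
Collecting distinct values (and noting 0 appears from a-a):
A - A = {-5, -4, -1, 0, 1, 4, 5}
|A - A| = 7

A - A = {-5, -4, -1, 0, 1, 4, 5}


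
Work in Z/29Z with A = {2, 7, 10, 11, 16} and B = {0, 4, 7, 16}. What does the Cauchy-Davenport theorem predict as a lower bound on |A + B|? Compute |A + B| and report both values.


Cauchy-Davenport: |A + B| ≥ min(p, |A| + |B| - 1) for A, B nonempty in Z/pZ.
|A| = 5, |B| = 4, p = 29.
CD lower bound = min(29, 5 + 4 - 1) = min(29, 8) = 8.
Compute A + B mod 29 directly:
a = 2: 2+0=2, 2+4=6, 2+7=9, 2+16=18
a = 7: 7+0=7, 7+4=11, 7+7=14, 7+16=23
a = 10: 10+0=10, 10+4=14, 10+7=17, 10+16=26
a = 11: 11+0=11, 11+4=15, 11+7=18, 11+16=27
a = 16: 16+0=16, 16+4=20, 16+7=23, 16+16=3
A + B = {2, 3, 6, 7, 9, 10, 11, 14, 15, 16, 17, 18, 20, 23, 26, 27}, so |A + B| = 16.
Verify: 16 ≥ 8? Yes ✓.

CD lower bound = 8, actual |A + B| = 16.


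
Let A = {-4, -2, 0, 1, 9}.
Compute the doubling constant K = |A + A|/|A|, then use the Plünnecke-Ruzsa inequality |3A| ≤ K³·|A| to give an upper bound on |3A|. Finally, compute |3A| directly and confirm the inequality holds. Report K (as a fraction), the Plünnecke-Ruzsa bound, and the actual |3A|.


|A| = 5.
Step 1: Compute A + A by enumerating all 25 pairs.
A + A = {-8, -6, -4, -3, -2, -1, 0, 1, 2, 5, 7, 9, 10, 18}, so |A + A| = 14.
Step 2: Doubling constant K = |A + A|/|A| = 14/5 = 14/5 ≈ 2.8000.
Step 3: Plünnecke-Ruzsa gives |3A| ≤ K³·|A| = (2.8000)³ · 5 ≈ 109.7600.
Step 4: Compute 3A = A + A + A directly by enumerating all triples (a,b,c) ∈ A³; |3A| = 26.
Step 5: Check 26 ≤ 109.7600? Yes ✓.

K = 14/5, Plünnecke-Ruzsa bound K³|A| ≈ 109.7600, |3A| = 26, inequality holds.


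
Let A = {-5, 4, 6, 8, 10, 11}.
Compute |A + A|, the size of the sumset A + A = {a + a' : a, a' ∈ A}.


A + A = {a + a' : a, a' ∈ A}; |A| = 6.
General bounds: 2|A| - 1 ≤ |A + A| ≤ |A|(|A|+1)/2, i.e. 11 ≤ |A + A| ≤ 21.
Lower bound 2|A|-1 is attained iff A is an arithmetic progression.
Enumerate sums a + a' for a ≤ a' (symmetric, so this suffices):
a = -5: -5+-5=-10, -5+4=-1, -5+6=1, -5+8=3, -5+10=5, -5+11=6
a = 4: 4+4=8, 4+6=10, 4+8=12, 4+10=14, 4+11=15
a = 6: 6+6=12, 6+8=14, 6+10=16, 6+11=17
a = 8: 8+8=16, 8+10=18, 8+11=19
a = 10: 10+10=20, 10+11=21
a = 11: 11+11=22
Distinct sums: {-10, -1, 1, 3, 5, 6, 8, 10, 12, 14, 15, 16, 17, 18, 19, 20, 21, 22}
|A + A| = 18

|A + A| = 18


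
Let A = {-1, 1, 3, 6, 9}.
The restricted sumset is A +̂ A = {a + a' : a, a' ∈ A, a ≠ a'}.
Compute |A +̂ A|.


Restricted sumset: A +̂ A = {a + a' : a ∈ A, a' ∈ A, a ≠ a'}.
Equivalently, take A + A and drop any sum 2a that is achievable ONLY as a + a for a ∈ A (i.e. sums representable only with equal summands).
Enumerate pairs (a, a') with a < a' (symmetric, so each unordered pair gives one sum; this covers all a ≠ a'):
  -1 + 1 = 0
  -1 + 3 = 2
  -1 + 6 = 5
  -1 + 9 = 8
  1 + 3 = 4
  1 + 6 = 7
  1 + 9 = 10
  3 + 6 = 9
  3 + 9 = 12
  6 + 9 = 15
Collected distinct sums: {0, 2, 4, 5, 7, 8, 9, 10, 12, 15}
|A +̂ A| = 10
(Reference bound: |A +̂ A| ≥ 2|A| - 3 for |A| ≥ 2, with |A| = 5 giving ≥ 7.)

|A +̂ A| = 10


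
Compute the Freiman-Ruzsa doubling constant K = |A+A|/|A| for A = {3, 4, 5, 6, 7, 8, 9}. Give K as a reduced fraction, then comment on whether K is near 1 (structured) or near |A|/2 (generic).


|A| = 7.
Compute A + A by enumerating all 49 pairs.
A + A = {6, 7, 8, 9, 10, 11, 12, 13, 14, 15, 16, 17, 18}, so |A + A| = 13.
K = |A + A| / |A| = 13/7 (already in lowest terms) ≈ 1.8571.
Reference: AP of size 7 gives K = 13/7 ≈ 1.8571; a fully generic set of size 7 gives K ≈ 4.0000.

|A| = 7, |A + A| = 13, K = 13/7.


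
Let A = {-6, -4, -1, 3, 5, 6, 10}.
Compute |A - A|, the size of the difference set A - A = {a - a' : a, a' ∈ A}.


A - A = {a - a' : a, a' ∈ A}; |A| = 7.
Bounds: 2|A|-1 ≤ |A - A| ≤ |A|² - |A| + 1, i.e. 13 ≤ |A - A| ≤ 43.
Note: 0 ∈ A - A always (from a - a). The set is symmetric: if d ∈ A - A then -d ∈ A - A.
Enumerate nonzero differences d = a - a' with a > a' (then include -d):
Positive differences: {1, 2, 3, 4, 5, 6, 7, 9, 10, 11, 12, 14, 16}
Full difference set: {0} ∪ (positive diffs) ∪ (negative diffs).
|A - A| = 1 + 2·13 = 27 (matches direct enumeration: 27).

|A - A| = 27


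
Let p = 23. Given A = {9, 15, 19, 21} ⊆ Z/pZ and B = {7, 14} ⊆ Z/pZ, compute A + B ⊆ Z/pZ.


Work in Z/23Z: reduce every sum a + b modulo 23.
Enumerate all 8 pairs:
a = 9: 9+7=16, 9+14=0
a = 15: 15+7=22, 15+14=6
a = 19: 19+7=3, 19+14=10
a = 21: 21+7=5, 21+14=12
Distinct residues collected: {0, 3, 5, 6, 10, 12, 16, 22}
|A + B| = 8 (out of 23 total residues).

A + B = {0, 3, 5, 6, 10, 12, 16, 22}


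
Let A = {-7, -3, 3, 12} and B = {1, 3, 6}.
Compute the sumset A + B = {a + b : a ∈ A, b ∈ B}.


A + B = {a + b : a ∈ A, b ∈ B}.
Enumerate all |A|·|B| = 4·3 = 12 pairs (a, b) and collect distinct sums.
a = -7: -7+1=-6, -7+3=-4, -7+6=-1
a = -3: -3+1=-2, -3+3=0, -3+6=3
a = 3: 3+1=4, 3+3=6, 3+6=9
a = 12: 12+1=13, 12+3=15, 12+6=18
Collecting distinct sums: A + B = {-6, -4, -2, -1, 0, 3, 4, 6, 9, 13, 15, 18}
|A + B| = 12

A + B = {-6, -4, -2, -1, 0, 3, 4, 6, 9, 13, 15, 18}


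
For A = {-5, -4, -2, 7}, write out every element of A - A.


A - A = {a - a' : a, a' ∈ A}.
Compute a - a' for each ordered pair (a, a'):
a = -5: -5--5=0, -5--4=-1, -5--2=-3, -5-7=-12
a = -4: -4--5=1, -4--4=0, -4--2=-2, -4-7=-11
a = -2: -2--5=3, -2--4=2, -2--2=0, -2-7=-9
a = 7: 7--5=12, 7--4=11, 7--2=9, 7-7=0
Collecting distinct values (and noting 0 appears from a-a):
A - A = {-12, -11, -9, -3, -2, -1, 0, 1, 2, 3, 9, 11, 12}
|A - A| = 13

A - A = {-12, -11, -9, -3, -2, -1, 0, 1, 2, 3, 9, 11, 12}


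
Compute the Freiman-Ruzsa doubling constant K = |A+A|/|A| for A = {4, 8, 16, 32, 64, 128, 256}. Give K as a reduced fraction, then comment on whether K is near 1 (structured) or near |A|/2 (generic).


|A| = 7.
Compute A + A by enumerating all 49 pairs.
A + A = {8, 12, 16, 20, 24, 32, 36, 40, 48, 64, 68, 72, 80, 96, 128, 132, 136, 144, 160, 192, 256, 260, 264, 272, 288, 320, 384, 512}, so |A + A| = 28.
K = |A + A| / |A| = 28/7 = 4/1 ≈ 4.0000.
Reference: AP of size 7 gives K = 13/7 ≈ 1.8571; a fully generic set of size 7 gives K ≈ 4.0000.

|A| = 7, |A + A| = 28, K = 28/7 = 4/1.


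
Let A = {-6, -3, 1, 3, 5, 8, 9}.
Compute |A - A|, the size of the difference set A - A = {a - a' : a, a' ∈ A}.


A - A = {a - a' : a, a' ∈ A}; |A| = 7.
Bounds: 2|A|-1 ≤ |A - A| ≤ |A|² - |A| + 1, i.e. 13 ≤ |A - A| ≤ 43.
Note: 0 ∈ A - A always (from a - a). The set is symmetric: if d ∈ A - A then -d ∈ A - A.
Enumerate nonzero differences d = a - a' with a > a' (then include -d):
Positive differences: {1, 2, 3, 4, 5, 6, 7, 8, 9, 11, 12, 14, 15}
Full difference set: {0} ∪ (positive diffs) ∪ (negative diffs).
|A - A| = 1 + 2·13 = 27 (matches direct enumeration: 27).

|A - A| = 27


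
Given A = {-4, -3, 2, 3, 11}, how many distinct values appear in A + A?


A + A = {a + a' : a, a' ∈ A}; |A| = 5.
General bounds: 2|A| - 1 ≤ |A + A| ≤ |A|(|A|+1)/2, i.e. 9 ≤ |A + A| ≤ 15.
Lower bound 2|A|-1 is attained iff A is an arithmetic progression.
Enumerate sums a + a' for a ≤ a' (symmetric, so this suffices):
a = -4: -4+-4=-8, -4+-3=-7, -4+2=-2, -4+3=-1, -4+11=7
a = -3: -3+-3=-6, -3+2=-1, -3+3=0, -3+11=8
a = 2: 2+2=4, 2+3=5, 2+11=13
a = 3: 3+3=6, 3+11=14
a = 11: 11+11=22
Distinct sums: {-8, -7, -6, -2, -1, 0, 4, 5, 6, 7, 8, 13, 14, 22}
|A + A| = 14

|A + A| = 14


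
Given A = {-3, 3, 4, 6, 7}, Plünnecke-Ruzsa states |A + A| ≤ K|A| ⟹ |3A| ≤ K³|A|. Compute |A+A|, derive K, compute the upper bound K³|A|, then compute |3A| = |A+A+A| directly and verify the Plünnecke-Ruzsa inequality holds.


|A| = 5.
Step 1: Compute A + A by enumerating all 25 pairs.
A + A = {-6, 0, 1, 3, 4, 6, 7, 8, 9, 10, 11, 12, 13, 14}, so |A + A| = 14.
Step 2: Doubling constant K = |A + A|/|A| = 14/5 = 14/5 ≈ 2.8000.
Step 3: Plünnecke-Ruzsa gives |3A| ≤ K³·|A| = (2.8000)³ · 5 ≈ 109.7600.
Step 4: Compute 3A = A + A + A directly by enumerating all triples (a,b,c) ∈ A³; |3A| = 24.
Step 5: Check 24 ≤ 109.7600? Yes ✓.

K = 14/5, Plünnecke-Ruzsa bound K³|A| ≈ 109.7600, |3A| = 24, inequality holds.


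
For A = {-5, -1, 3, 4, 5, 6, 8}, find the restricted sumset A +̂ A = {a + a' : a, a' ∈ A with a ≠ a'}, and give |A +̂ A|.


Restricted sumset: A +̂ A = {a + a' : a ∈ A, a' ∈ A, a ≠ a'}.
Equivalently, take A + A and drop any sum 2a that is achievable ONLY as a + a for a ∈ A (i.e. sums representable only with equal summands).
Enumerate pairs (a, a') with a < a' (symmetric, so each unordered pair gives one sum; this covers all a ≠ a'):
  -5 + -1 = -6
  -5 + 3 = -2
  -5 + 4 = -1
  -5 + 5 = 0
  -5 + 6 = 1
  -5 + 8 = 3
  -1 + 3 = 2
  -1 + 4 = 3
  -1 + 5 = 4
  -1 + 6 = 5
  -1 + 8 = 7
  3 + 4 = 7
  3 + 5 = 8
  3 + 6 = 9
  3 + 8 = 11
  4 + 5 = 9
  4 + 6 = 10
  4 + 8 = 12
  5 + 6 = 11
  5 + 8 = 13
  6 + 8 = 14
Collected distinct sums: {-6, -2, -1, 0, 1, 2, 3, 4, 5, 7, 8, 9, 10, 11, 12, 13, 14}
|A +̂ A| = 17
(Reference bound: |A +̂ A| ≥ 2|A| - 3 for |A| ≥ 2, with |A| = 7 giving ≥ 11.)

|A +̂ A| = 17


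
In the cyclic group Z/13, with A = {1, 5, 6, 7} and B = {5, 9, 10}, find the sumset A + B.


Work in Z/13Z: reduce every sum a + b modulo 13.
Enumerate all 12 pairs:
a = 1: 1+5=6, 1+9=10, 1+10=11
a = 5: 5+5=10, 5+9=1, 5+10=2
a = 6: 6+5=11, 6+9=2, 6+10=3
a = 7: 7+5=12, 7+9=3, 7+10=4
Distinct residues collected: {1, 2, 3, 4, 6, 10, 11, 12}
|A + B| = 8 (out of 13 total residues).

A + B = {1, 2, 3, 4, 6, 10, 11, 12}


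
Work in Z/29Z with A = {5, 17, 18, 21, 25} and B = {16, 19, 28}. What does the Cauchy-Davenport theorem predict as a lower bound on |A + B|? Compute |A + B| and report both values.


Cauchy-Davenport: |A + B| ≥ min(p, |A| + |B| - 1) for A, B nonempty in Z/pZ.
|A| = 5, |B| = 3, p = 29.
CD lower bound = min(29, 5 + 3 - 1) = min(29, 7) = 7.
Compute A + B mod 29 directly:
a = 5: 5+16=21, 5+19=24, 5+28=4
a = 17: 17+16=4, 17+19=7, 17+28=16
a = 18: 18+16=5, 18+19=8, 18+28=17
a = 21: 21+16=8, 21+19=11, 21+28=20
a = 25: 25+16=12, 25+19=15, 25+28=24
A + B = {4, 5, 7, 8, 11, 12, 15, 16, 17, 20, 21, 24}, so |A + B| = 12.
Verify: 12 ≥ 7? Yes ✓.

CD lower bound = 7, actual |A + B| = 12.


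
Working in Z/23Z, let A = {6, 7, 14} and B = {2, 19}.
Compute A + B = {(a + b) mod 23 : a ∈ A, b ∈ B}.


Work in Z/23Z: reduce every sum a + b modulo 23.
Enumerate all 6 pairs:
a = 6: 6+2=8, 6+19=2
a = 7: 7+2=9, 7+19=3
a = 14: 14+2=16, 14+19=10
Distinct residues collected: {2, 3, 8, 9, 10, 16}
|A + B| = 6 (out of 23 total residues).

A + B = {2, 3, 8, 9, 10, 16}


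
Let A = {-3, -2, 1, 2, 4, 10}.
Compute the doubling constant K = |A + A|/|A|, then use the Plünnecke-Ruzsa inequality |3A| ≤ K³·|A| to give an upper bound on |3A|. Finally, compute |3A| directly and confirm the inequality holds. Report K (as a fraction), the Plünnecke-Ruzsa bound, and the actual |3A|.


|A| = 6.
Step 1: Compute A + A by enumerating all 36 pairs.
A + A = {-6, -5, -4, -2, -1, 0, 1, 2, 3, 4, 5, 6, 7, 8, 11, 12, 14, 20}, so |A + A| = 18.
Step 2: Doubling constant K = |A + A|/|A| = 18/6 = 18/6 ≈ 3.0000.
Step 3: Plünnecke-Ruzsa gives |3A| ≤ K³·|A| = (3.0000)³ · 6 ≈ 162.0000.
Step 4: Compute 3A = A + A + A directly by enumerating all triples (a,b,c) ∈ A³; |3A| = 32.
Step 5: Check 32 ≤ 162.0000? Yes ✓.

K = 18/6, Plünnecke-Ruzsa bound K³|A| ≈ 162.0000, |3A| = 32, inequality holds.


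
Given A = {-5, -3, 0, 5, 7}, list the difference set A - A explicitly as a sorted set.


A - A = {a - a' : a, a' ∈ A}.
Compute a - a' for each ordered pair (a, a'):
a = -5: -5--5=0, -5--3=-2, -5-0=-5, -5-5=-10, -5-7=-12
a = -3: -3--5=2, -3--3=0, -3-0=-3, -3-5=-8, -3-7=-10
a = 0: 0--5=5, 0--3=3, 0-0=0, 0-5=-5, 0-7=-7
a = 5: 5--5=10, 5--3=8, 5-0=5, 5-5=0, 5-7=-2
a = 7: 7--5=12, 7--3=10, 7-0=7, 7-5=2, 7-7=0
Collecting distinct values (and noting 0 appears from a-a):
A - A = {-12, -10, -8, -7, -5, -3, -2, 0, 2, 3, 5, 7, 8, 10, 12}
|A - A| = 15

A - A = {-12, -10, -8, -7, -5, -3, -2, 0, 2, 3, 5, 7, 8, 10, 12}


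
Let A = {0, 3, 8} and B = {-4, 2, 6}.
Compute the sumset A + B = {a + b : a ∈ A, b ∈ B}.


A + B = {a + b : a ∈ A, b ∈ B}.
Enumerate all |A|·|B| = 3·3 = 9 pairs (a, b) and collect distinct sums.
a = 0: 0+-4=-4, 0+2=2, 0+6=6
a = 3: 3+-4=-1, 3+2=5, 3+6=9
a = 8: 8+-4=4, 8+2=10, 8+6=14
Collecting distinct sums: A + B = {-4, -1, 2, 4, 5, 6, 9, 10, 14}
|A + B| = 9

A + B = {-4, -1, 2, 4, 5, 6, 9, 10, 14}


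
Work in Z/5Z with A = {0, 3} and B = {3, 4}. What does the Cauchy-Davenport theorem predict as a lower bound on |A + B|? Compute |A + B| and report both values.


Cauchy-Davenport: |A + B| ≥ min(p, |A| + |B| - 1) for A, B nonempty in Z/pZ.
|A| = 2, |B| = 2, p = 5.
CD lower bound = min(5, 2 + 2 - 1) = min(5, 3) = 3.
Compute A + B mod 5 directly:
a = 0: 0+3=3, 0+4=4
a = 3: 3+3=1, 3+4=2
A + B = {1, 2, 3, 4}, so |A + B| = 4.
Verify: 4 ≥ 3? Yes ✓.

CD lower bound = 3, actual |A + B| = 4.


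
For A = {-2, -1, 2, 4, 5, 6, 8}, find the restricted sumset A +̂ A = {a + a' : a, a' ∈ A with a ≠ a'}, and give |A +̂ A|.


Restricted sumset: A +̂ A = {a + a' : a ∈ A, a' ∈ A, a ≠ a'}.
Equivalently, take A + A and drop any sum 2a that is achievable ONLY as a + a for a ∈ A (i.e. sums representable only with equal summands).
Enumerate pairs (a, a') with a < a' (symmetric, so each unordered pair gives one sum; this covers all a ≠ a'):
  -2 + -1 = -3
  -2 + 2 = 0
  -2 + 4 = 2
  -2 + 5 = 3
  -2 + 6 = 4
  -2 + 8 = 6
  -1 + 2 = 1
  -1 + 4 = 3
  -1 + 5 = 4
  -1 + 6 = 5
  -1 + 8 = 7
  2 + 4 = 6
  2 + 5 = 7
  2 + 6 = 8
  2 + 8 = 10
  4 + 5 = 9
  4 + 6 = 10
  4 + 8 = 12
  5 + 6 = 11
  5 + 8 = 13
  6 + 8 = 14
Collected distinct sums: {-3, 0, 1, 2, 3, 4, 5, 6, 7, 8, 9, 10, 11, 12, 13, 14}
|A +̂ A| = 16
(Reference bound: |A +̂ A| ≥ 2|A| - 3 for |A| ≥ 2, with |A| = 7 giving ≥ 11.)

|A +̂ A| = 16


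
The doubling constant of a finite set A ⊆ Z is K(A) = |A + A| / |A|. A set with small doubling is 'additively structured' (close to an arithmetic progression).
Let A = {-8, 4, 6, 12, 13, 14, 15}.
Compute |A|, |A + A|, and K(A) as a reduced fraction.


|A| = 7.
Compute A + A by enumerating all 49 pairs.
A + A = {-16, -4, -2, 4, 5, 6, 7, 8, 10, 12, 16, 17, 18, 19, 20, 21, 24, 25, 26, 27, 28, 29, 30}, so |A + A| = 23.
K = |A + A| / |A| = 23/7 (already in lowest terms) ≈ 3.2857.
Reference: AP of size 7 gives K = 13/7 ≈ 1.8571; a fully generic set of size 7 gives K ≈ 4.0000.

|A| = 7, |A + A| = 23, K = 23/7.


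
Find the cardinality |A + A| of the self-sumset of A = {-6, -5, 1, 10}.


A + A = {a + a' : a, a' ∈ A}; |A| = 4.
General bounds: 2|A| - 1 ≤ |A + A| ≤ |A|(|A|+1)/2, i.e. 7 ≤ |A + A| ≤ 10.
Lower bound 2|A|-1 is attained iff A is an arithmetic progression.
Enumerate sums a + a' for a ≤ a' (symmetric, so this suffices):
a = -6: -6+-6=-12, -6+-5=-11, -6+1=-5, -6+10=4
a = -5: -5+-5=-10, -5+1=-4, -5+10=5
a = 1: 1+1=2, 1+10=11
a = 10: 10+10=20
Distinct sums: {-12, -11, -10, -5, -4, 2, 4, 5, 11, 20}
|A + A| = 10

|A + A| = 10


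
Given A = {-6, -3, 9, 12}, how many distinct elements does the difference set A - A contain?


A - A = {a - a' : a, a' ∈ A}; |A| = 4.
Bounds: 2|A|-1 ≤ |A - A| ≤ |A|² - |A| + 1, i.e. 7 ≤ |A - A| ≤ 13.
Note: 0 ∈ A - A always (from a - a). The set is symmetric: if d ∈ A - A then -d ∈ A - A.
Enumerate nonzero differences d = a - a' with a > a' (then include -d):
Positive differences: {3, 12, 15, 18}
Full difference set: {0} ∪ (positive diffs) ∪ (negative diffs).
|A - A| = 1 + 2·4 = 9 (matches direct enumeration: 9).

|A - A| = 9


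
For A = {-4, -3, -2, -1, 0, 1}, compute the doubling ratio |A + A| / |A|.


|A| = 6.
Compute A + A by enumerating all 36 pairs.
A + A = {-8, -7, -6, -5, -4, -3, -2, -1, 0, 1, 2}, so |A + A| = 11.
K = |A + A| / |A| = 11/6 (already in lowest terms) ≈ 1.8333.
Reference: AP of size 6 gives K = 11/6 ≈ 1.8333; a fully generic set of size 6 gives K ≈ 3.5000.

|A| = 6, |A + A| = 11, K = 11/6.


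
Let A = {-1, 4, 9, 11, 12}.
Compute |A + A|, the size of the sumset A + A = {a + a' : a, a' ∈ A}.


A + A = {a + a' : a, a' ∈ A}; |A| = 5.
General bounds: 2|A| - 1 ≤ |A + A| ≤ |A|(|A|+1)/2, i.e. 9 ≤ |A + A| ≤ 15.
Lower bound 2|A|-1 is attained iff A is an arithmetic progression.
Enumerate sums a + a' for a ≤ a' (symmetric, so this suffices):
a = -1: -1+-1=-2, -1+4=3, -1+9=8, -1+11=10, -1+12=11
a = 4: 4+4=8, 4+9=13, 4+11=15, 4+12=16
a = 9: 9+9=18, 9+11=20, 9+12=21
a = 11: 11+11=22, 11+12=23
a = 12: 12+12=24
Distinct sums: {-2, 3, 8, 10, 11, 13, 15, 16, 18, 20, 21, 22, 23, 24}
|A + A| = 14

|A + A| = 14


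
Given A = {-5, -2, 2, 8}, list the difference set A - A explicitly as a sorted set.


A - A = {a - a' : a, a' ∈ A}.
Compute a - a' for each ordered pair (a, a'):
a = -5: -5--5=0, -5--2=-3, -5-2=-7, -5-8=-13
a = -2: -2--5=3, -2--2=0, -2-2=-4, -2-8=-10
a = 2: 2--5=7, 2--2=4, 2-2=0, 2-8=-6
a = 8: 8--5=13, 8--2=10, 8-2=6, 8-8=0
Collecting distinct values (and noting 0 appears from a-a):
A - A = {-13, -10, -7, -6, -4, -3, 0, 3, 4, 6, 7, 10, 13}
|A - A| = 13

A - A = {-13, -10, -7, -6, -4, -3, 0, 3, 4, 6, 7, 10, 13}


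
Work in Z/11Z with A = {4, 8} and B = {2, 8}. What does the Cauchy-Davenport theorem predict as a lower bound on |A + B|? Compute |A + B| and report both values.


Cauchy-Davenport: |A + B| ≥ min(p, |A| + |B| - 1) for A, B nonempty in Z/pZ.
|A| = 2, |B| = 2, p = 11.
CD lower bound = min(11, 2 + 2 - 1) = min(11, 3) = 3.
Compute A + B mod 11 directly:
a = 4: 4+2=6, 4+8=1
a = 8: 8+2=10, 8+8=5
A + B = {1, 5, 6, 10}, so |A + B| = 4.
Verify: 4 ≥ 3? Yes ✓.

CD lower bound = 3, actual |A + B| = 4.


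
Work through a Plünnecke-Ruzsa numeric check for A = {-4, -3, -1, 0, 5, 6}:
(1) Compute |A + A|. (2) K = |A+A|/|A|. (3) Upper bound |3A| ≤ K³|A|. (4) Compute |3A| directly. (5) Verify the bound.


|A| = 6.
Step 1: Compute A + A by enumerating all 36 pairs.
A + A = {-8, -7, -6, -5, -4, -3, -2, -1, 0, 1, 2, 3, 4, 5, 6, 10, 11, 12}, so |A + A| = 18.
Step 2: Doubling constant K = |A + A|/|A| = 18/6 = 18/6 ≈ 3.0000.
Step 3: Plünnecke-Ruzsa gives |3A| ≤ K³·|A| = (3.0000)³ · 6 ≈ 162.0000.
Step 4: Compute 3A = A + A + A directly by enumerating all triples (a,b,c) ∈ A³; |3A| = 29.
Step 5: Check 29 ≤ 162.0000? Yes ✓.

K = 18/6, Plünnecke-Ruzsa bound K³|A| ≈ 162.0000, |3A| = 29, inequality holds.


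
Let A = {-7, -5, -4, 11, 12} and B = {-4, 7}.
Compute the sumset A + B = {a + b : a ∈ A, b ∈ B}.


A + B = {a + b : a ∈ A, b ∈ B}.
Enumerate all |A|·|B| = 5·2 = 10 pairs (a, b) and collect distinct sums.
a = -7: -7+-4=-11, -7+7=0
a = -5: -5+-4=-9, -5+7=2
a = -4: -4+-4=-8, -4+7=3
a = 11: 11+-4=7, 11+7=18
a = 12: 12+-4=8, 12+7=19
Collecting distinct sums: A + B = {-11, -9, -8, 0, 2, 3, 7, 8, 18, 19}
|A + B| = 10

A + B = {-11, -9, -8, 0, 2, 3, 7, 8, 18, 19}


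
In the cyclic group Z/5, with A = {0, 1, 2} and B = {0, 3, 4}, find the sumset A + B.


Work in Z/5Z: reduce every sum a + b modulo 5.
Enumerate all 9 pairs:
a = 0: 0+0=0, 0+3=3, 0+4=4
a = 1: 1+0=1, 1+3=4, 1+4=0
a = 2: 2+0=2, 2+3=0, 2+4=1
Distinct residues collected: {0, 1, 2, 3, 4}
|A + B| = 5 (out of 5 total residues).

A + B = {0, 1, 2, 3, 4}


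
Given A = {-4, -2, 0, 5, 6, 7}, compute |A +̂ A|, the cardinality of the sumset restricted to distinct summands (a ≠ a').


Restricted sumset: A +̂ A = {a + a' : a ∈ A, a' ∈ A, a ≠ a'}.
Equivalently, take A + A and drop any sum 2a that is achievable ONLY as a + a for a ∈ A (i.e. sums representable only with equal summands).
Enumerate pairs (a, a') with a < a' (symmetric, so each unordered pair gives one sum; this covers all a ≠ a'):
  -4 + -2 = -6
  -4 + 0 = -4
  -4 + 5 = 1
  -4 + 6 = 2
  -4 + 7 = 3
  -2 + 0 = -2
  -2 + 5 = 3
  -2 + 6 = 4
  -2 + 7 = 5
  0 + 5 = 5
  0 + 6 = 6
  0 + 7 = 7
  5 + 6 = 11
  5 + 7 = 12
  6 + 7 = 13
Collected distinct sums: {-6, -4, -2, 1, 2, 3, 4, 5, 6, 7, 11, 12, 13}
|A +̂ A| = 13
(Reference bound: |A +̂ A| ≥ 2|A| - 3 for |A| ≥ 2, with |A| = 6 giving ≥ 9.)

|A +̂ A| = 13


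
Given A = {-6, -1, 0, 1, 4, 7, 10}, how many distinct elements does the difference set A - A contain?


A - A = {a - a' : a, a' ∈ A}; |A| = 7.
Bounds: 2|A|-1 ≤ |A - A| ≤ |A|² - |A| + 1, i.e. 13 ≤ |A - A| ≤ 43.
Note: 0 ∈ A - A always (from a - a). The set is symmetric: if d ∈ A - A then -d ∈ A - A.
Enumerate nonzero differences d = a - a' with a > a' (then include -d):
Positive differences: {1, 2, 3, 4, 5, 6, 7, 8, 9, 10, 11, 13, 16}
Full difference set: {0} ∪ (positive diffs) ∪ (negative diffs).
|A - A| = 1 + 2·13 = 27 (matches direct enumeration: 27).

|A - A| = 27


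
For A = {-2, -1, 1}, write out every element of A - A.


A - A = {a - a' : a, a' ∈ A}.
Compute a - a' for each ordered pair (a, a'):
a = -2: -2--2=0, -2--1=-1, -2-1=-3
a = -1: -1--2=1, -1--1=0, -1-1=-2
a = 1: 1--2=3, 1--1=2, 1-1=0
Collecting distinct values (and noting 0 appears from a-a):
A - A = {-3, -2, -1, 0, 1, 2, 3}
|A - A| = 7

A - A = {-3, -2, -1, 0, 1, 2, 3}


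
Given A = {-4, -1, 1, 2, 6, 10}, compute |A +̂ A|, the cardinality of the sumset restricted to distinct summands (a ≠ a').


Restricted sumset: A +̂ A = {a + a' : a ∈ A, a' ∈ A, a ≠ a'}.
Equivalently, take A + A and drop any sum 2a that is achievable ONLY as a + a for a ∈ A (i.e. sums representable only with equal summands).
Enumerate pairs (a, a') with a < a' (symmetric, so each unordered pair gives one sum; this covers all a ≠ a'):
  -4 + -1 = -5
  -4 + 1 = -3
  -4 + 2 = -2
  -4 + 6 = 2
  -4 + 10 = 6
  -1 + 1 = 0
  -1 + 2 = 1
  -1 + 6 = 5
  -1 + 10 = 9
  1 + 2 = 3
  1 + 6 = 7
  1 + 10 = 11
  2 + 6 = 8
  2 + 10 = 12
  6 + 10 = 16
Collected distinct sums: {-5, -3, -2, 0, 1, 2, 3, 5, 6, 7, 8, 9, 11, 12, 16}
|A +̂ A| = 15
(Reference bound: |A +̂ A| ≥ 2|A| - 3 for |A| ≥ 2, with |A| = 6 giving ≥ 9.)

|A +̂ A| = 15


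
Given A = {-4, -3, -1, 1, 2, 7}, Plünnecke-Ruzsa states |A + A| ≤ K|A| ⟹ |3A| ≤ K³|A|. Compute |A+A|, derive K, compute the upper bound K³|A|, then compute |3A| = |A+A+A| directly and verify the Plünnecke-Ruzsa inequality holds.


|A| = 6.
Step 1: Compute A + A by enumerating all 36 pairs.
A + A = {-8, -7, -6, -5, -4, -3, -2, -1, 0, 1, 2, 3, 4, 6, 8, 9, 14}, so |A + A| = 17.
Step 2: Doubling constant K = |A + A|/|A| = 17/6 = 17/6 ≈ 2.8333.
Step 3: Plünnecke-Ruzsa gives |3A| ≤ K³·|A| = (2.8333)³ · 6 ≈ 136.4722.
Step 4: Compute 3A = A + A + A directly by enumerating all triples (a,b,c) ∈ A³; |3A| = 28.
Step 5: Check 28 ≤ 136.4722? Yes ✓.

K = 17/6, Plünnecke-Ruzsa bound K³|A| ≈ 136.4722, |3A| = 28, inequality holds.


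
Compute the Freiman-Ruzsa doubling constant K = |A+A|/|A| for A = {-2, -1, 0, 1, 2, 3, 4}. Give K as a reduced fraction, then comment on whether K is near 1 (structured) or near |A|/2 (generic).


|A| = 7.
Compute A + A by enumerating all 49 pairs.
A + A = {-4, -3, -2, -1, 0, 1, 2, 3, 4, 5, 6, 7, 8}, so |A + A| = 13.
K = |A + A| / |A| = 13/7 (already in lowest terms) ≈ 1.8571.
Reference: AP of size 7 gives K = 13/7 ≈ 1.8571; a fully generic set of size 7 gives K ≈ 4.0000.

|A| = 7, |A + A| = 13, K = 13/7.


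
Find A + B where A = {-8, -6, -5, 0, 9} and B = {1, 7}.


A + B = {a + b : a ∈ A, b ∈ B}.
Enumerate all |A|·|B| = 5·2 = 10 pairs (a, b) and collect distinct sums.
a = -8: -8+1=-7, -8+7=-1
a = -6: -6+1=-5, -6+7=1
a = -5: -5+1=-4, -5+7=2
a = 0: 0+1=1, 0+7=7
a = 9: 9+1=10, 9+7=16
Collecting distinct sums: A + B = {-7, -5, -4, -1, 1, 2, 7, 10, 16}
|A + B| = 9

A + B = {-7, -5, -4, -1, 1, 2, 7, 10, 16}


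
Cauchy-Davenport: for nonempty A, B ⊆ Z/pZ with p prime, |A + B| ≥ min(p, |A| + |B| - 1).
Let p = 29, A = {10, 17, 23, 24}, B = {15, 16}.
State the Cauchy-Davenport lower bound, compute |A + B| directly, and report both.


Cauchy-Davenport: |A + B| ≥ min(p, |A| + |B| - 1) for A, B nonempty in Z/pZ.
|A| = 4, |B| = 2, p = 29.
CD lower bound = min(29, 4 + 2 - 1) = min(29, 5) = 5.
Compute A + B mod 29 directly:
a = 10: 10+15=25, 10+16=26
a = 17: 17+15=3, 17+16=4
a = 23: 23+15=9, 23+16=10
a = 24: 24+15=10, 24+16=11
A + B = {3, 4, 9, 10, 11, 25, 26}, so |A + B| = 7.
Verify: 7 ≥ 5? Yes ✓.

CD lower bound = 5, actual |A + B| = 7.


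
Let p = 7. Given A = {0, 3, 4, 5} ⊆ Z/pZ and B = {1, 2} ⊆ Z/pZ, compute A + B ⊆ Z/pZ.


Work in Z/7Z: reduce every sum a + b modulo 7.
Enumerate all 8 pairs:
a = 0: 0+1=1, 0+2=2
a = 3: 3+1=4, 3+2=5
a = 4: 4+1=5, 4+2=6
a = 5: 5+1=6, 5+2=0
Distinct residues collected: {0, 1, 2, 4, 5, 6}
|A + B| = 6 (out of 7 total residues).

A + B = {0, 1, 2, 4, 5, 6}


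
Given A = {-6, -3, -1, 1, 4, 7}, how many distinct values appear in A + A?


A + A = {a + a' : a, a' ∈ A}; |A| = 6.
General bounds: 2|A| - 1 ≤ |A + A| ≤ |A|(|A|+1)/2, i.e. 11 ≤ |A + A| ≤ 21.
Lower bound 2|A|-1 is attained iff A is an arithmetic progression.
Enumerate sums a + a' for a ≤ a' (symmetric, so this suffices):
a = -6: -6+-6=-12, -6+-3=-9, -6+-1=-7, -6+1=-5, -6+4=-2, -6+7=1
a = -3: -3+-3=-6, -3+-1=-4, -3+1=-2, -3+4=1, -3+7=4
a = -1: -1+-1=-2, -1+1=0, -1+4=3, -1+7=6
a = 1: 1+1=2, 1+4=5, 1+7=8
a = 4: 4+4=8, 4+7=11
a = 7: 7+7=14
Distinct sums: {-12, -9, -7, -6, -5, -4, -2, 0, 1, 2, 3, 4, 5, 6, 8, 11, 14}
|A + A| = 17

|A + A| = 17


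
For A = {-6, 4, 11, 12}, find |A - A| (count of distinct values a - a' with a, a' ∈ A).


A - A = {a - a' : a, a' ∈ A}; |A| = 4.
Bounds: 2|A|-1 ≤ |A - A| ≤ |A|² - |A| + 1, i.e. 7 ≤ |A - A| ≤ 13.
Note: 0 ∈ A - A always (from a - a). The set is symmetric: if d ∈ A - A then -d ∈ A - A.
Enumerate nonzero differences d = a - a' with a > a' (then include -d):
Positive differences: {1, 7, 8, 10, 17, 18}
Full difference set: {0} ∪ (positive diffs) ∪ (negative diffs).
|A - A| = 1 + 2·6 = 13 (matches direct enumeration: 13).

|A - A| = 13


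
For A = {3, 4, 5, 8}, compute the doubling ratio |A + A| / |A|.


|A| = 4.
Compute A + A by enumerating all 16 pairs.
A + A = {6, 7, 8, 9, 10, 11, 12, 13, 16}, so |A + A| = 9.
K = |A + A| / |A| = 9/4 (already in lowest terms) ≈ 2.2500.
Reference: AP of size 4 gives K = 7/4 ≈ 1.7500; a fully generic set of size 4 gives K ≈ 2.5000.

|A| = 4, |A + A| = 9, K = 9/4.


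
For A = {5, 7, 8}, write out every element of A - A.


A - A = {a - a' : a, a' ∈ A}.
Compute a - a' for each ordered pair (a, a'):
a = 5: 5-5=0, 5-7=-2, 5-8=-3
a = 7: 7-5=2, 7-7=0, 7-8=-1
a = 8: 8-5=3, 8-7=1, 8-8=0
Collecting distinct values (and noting 0 appears from a-a):
A - A = {-3, -2, -1, 0, 1, 2, 3}
|A - A| = 7

A - A = {-3, -2, -1, 0, 1, 2, 3}


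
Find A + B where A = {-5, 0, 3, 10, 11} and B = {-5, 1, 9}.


A + B = {a + b : a ∈ A, b ∈ B}.
Enumerate all |A|·|B| = 5·3 = 15 pairs (a, b) and collect distinct sums.
a = -5: -5+-5=-10, -5+1=-4, -5+9=4
a = 0: 0+-5=-5, 0+1=1, 0+9=9
a = 3: 3+-5=-2, 3+1=4, 3+9=12
a = 10: 10+-5=5, 10+1=11, 10+9=19
a = 11: 11+-5=6, 11+1=12, 11+9=20
Collecting distinct sums: A + B = {-10, -5, -4, -2, 1, 4, 5, 6, 9, 11, 12, 19, 20}
|A + B| = 13

A + B = {-10, -5, -4, -2, 1, 4, 5, 6, 9, 11, 12, 19, 20}


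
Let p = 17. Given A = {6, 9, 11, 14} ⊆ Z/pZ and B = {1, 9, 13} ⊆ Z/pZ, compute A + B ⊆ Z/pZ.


Work in Z/17Z: reduce every sum a + b modulo 17.
Enumerate all 12 pairs:
a = 6: 6+1=7, 6+9=15, 6+13=2
a = 9: 9+1=10, 9+9=1, 9+13=5
a = 11: 11+1=12, 11+9=3, 11+13=7
a = 14: 14+1=15, 14+9=6, 14+13=10
Distinct residues collected: {1, 2, 3, 5, 6, 7, 10, 12, 15}
|A + B| = 9 (out of 17 total residues).

A + B = {1, 2, 3, 5, 6, 7, 10, 12, 15}


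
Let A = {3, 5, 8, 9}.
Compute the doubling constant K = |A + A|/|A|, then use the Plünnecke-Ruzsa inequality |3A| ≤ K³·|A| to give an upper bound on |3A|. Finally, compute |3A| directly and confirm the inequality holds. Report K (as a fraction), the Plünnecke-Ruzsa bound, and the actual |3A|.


|A| = 4.
Step 1: Compute A + A by enumerating all 16 pairs.
A + A = {6, 8, 10, 11, 12, 13, 14, 16, 17, 18}, so |A + A| = 10.
Step 2: Doubling constant K = |A + A|/|A| = 10/4 = 10/4 ≈ 2.5000.
Step 3: Plünnecke-Ruzsa gives |3A| ≤ K³·|A| = (2.5000)³ · 4 ≈ 62.5000.
Step 4: Compute 3A = A + A + A directly by enumerating all triples (a,b,c) ∈ A³; |3A| = 17.
Step 5: Check 17 ≤ 62.5000? Yes ✓.

K = 10/4, Plünnecke-Ruzsa bound K³|A| ≈ 62.5000, |3A| = 17, inequality holds.


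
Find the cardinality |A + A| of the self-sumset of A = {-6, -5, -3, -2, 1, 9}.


A + A = {a + a' : a, a' ∈ A}; |A| = 6.
General bounds: 2|A| - 1 ≤ |A + A| ≤ |A|(|A|+1)/2, i.e. 11 ≤ |A + A| ≤ 21.
Lower bound 2|A|-1 is attained iff A is an arithmetic progression.
Enumerate sums a + a' for a ≤ a' (symmetric, so this suffices):
a = -6: -6+-6=-12, -6+-5=-11, -6+-3=-9, -6+-2=-8, -6+1=-5, -6+9=3
a = -5: -5+-5=-10, -5+-3=-8, -5+-2=-7, -5+1=-4, -5+9=4
a = -3: -3+-3=-6, -3+-2=-5, -3+1=-2, -3+9=6
a = -2: -2+-2=-4, -2+1=-1, -2+9=7
a = 1: 1+1=2, 1+9=10
a = 9: 9+9=18
Distinct sums: {-12, -11, -10, -9, -8, -7, -6, -5, -4, -2, -1, 2, 3, 4, 6, 7, 10, 18}
|A + A| = 18

|A + A| = 18


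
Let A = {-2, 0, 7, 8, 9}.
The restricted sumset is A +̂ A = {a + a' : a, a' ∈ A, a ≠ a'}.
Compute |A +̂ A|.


Restricted sumset: A +̂ A = {a + a' : a ∈ A, a' ∈ A, a ≠ a'}.
Equivalently, take A + A and drop any sum 2a that is achievable ONLY as a + a for a ∈ A (i.e. sums representable only with equal summands).
Enumerate pairs (a, a') with a < a' (symmetric, so each unordered pair gives one sum; this covers all a ≠ a'):
  -2 + 0 = -2
  -2 + 7 = 5
  -2 + 8 = 6
  -2 + 9 = 7
  0 + 7 = 7
  0 + 8 = 8
  0 + 9 = 9
  7 + 8 = 15
  7 + 9 = 16
  8 + 9 = 17
Collected distinct sums: {-2, 5, 6, 7, 8, 9, 15, 16, 17}
|A +̂ A| = 9
(Reference bound: |A +̂ A| ≥ 2|A| - 3 for |A| ≥ 2, with |A| = 5 giving ≥ 7.)

|A +̂ A| = 9


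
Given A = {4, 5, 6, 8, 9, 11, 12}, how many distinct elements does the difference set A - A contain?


A - A = {a - a' : a, a' ∈ A}; |A| = 7.
Bounds: 2|A|-1 ≤ |A - A| ≤ |A|² - |A| + 1, i.e. 13 ≤ |A - A| ≤ 43.
Note: 0 ∈ A - A always (from a - a). The set is symmetric: if d ∈ A - A then -d ∈ A - A.
Enumerate nonzero differences d = a - a' with a > a' (then include -d):
Positive differences: {1, 2, 3, 4, 5, 6, 7, 8}
Full difference set: {0} ∪ (positive diffs) ∪ (negative diffs).
|A - A| = 1 + 2·8 = 17 (matches direct enumeration: 17).

|A - A| = 17


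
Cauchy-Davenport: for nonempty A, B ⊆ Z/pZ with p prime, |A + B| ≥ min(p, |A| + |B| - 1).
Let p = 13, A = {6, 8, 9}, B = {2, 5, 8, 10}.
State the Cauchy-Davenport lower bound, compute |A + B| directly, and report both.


Cauchy-Davenport: |A + B| ≥ min(p, |A| + |B| - 1) for A, B nonempty in Z/pZ.
|A| = 3, |B| = 4, p = 13.
CD lower bound = min(13, 3 + 4 - 1) = min(13, 6) = 6.
Compute A + B mod 13 directly:
a = 6: 6+2=8, 6+5=11, 6+8=1, 6+10=3
a = 8: 8+2=10, 8+5=0, 8+8=3, 8+10=5
a = 9: 9+2=11, 9+5=1, 9+8=4, 9+10=6
A + B = {0, 1, 3, 4, 5, 6, 8, 10, 11}, so |A + B| = 9.
Verify: 9 ≥ 6? Yes ✓.

CD lower bound = 6, actual |A + B| = 9.


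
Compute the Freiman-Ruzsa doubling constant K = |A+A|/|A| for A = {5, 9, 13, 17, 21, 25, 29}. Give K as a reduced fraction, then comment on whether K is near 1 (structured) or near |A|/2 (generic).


|A| = 7.
Compute A + A by enumerating all 49 pairs.
A + A = {10, 14, 18, 22, 26, 30, 34, 38, 42, 46, 50, 54, 58}, so |A + A| = 13.
K = |A + A| / |A| = 13/7 (already in lowest terms) ≈ 1.8571.
Reference: AP of size 7 gives K = 13/7 ≈ 1.8571; a fully generic set of size 7 gives K ≈ 4.0000.

|A| = 7, |A + A| = 13, K = 13/7.


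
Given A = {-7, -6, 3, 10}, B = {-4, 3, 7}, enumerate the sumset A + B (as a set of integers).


A + B = {a + b : a ∈ A, b ∈ B}.
Enumerate all |A|·|B| = 4·3 = 12 pairs (a, b) and collect distinct sums.
a = -7: -7+-4=-11, -7+3=-4, -7+7=0
a = -6: -6+-4=-10, -6+3=-3, -6+7=1
a = 3: 3+-4=-1, 3+3=6, 3+7=10
a = 10: 10+-4=6, 10+3=13, 10+7=17
Collecting distinct sums: A + B = {-11, -10, -4, -3, -1, 0, 1, 6, 10, 13, 17}
|A + B| = 11

A + B = {-11, -10, -4, -3, -1, 0, 1, 6, 10, 13, 17}


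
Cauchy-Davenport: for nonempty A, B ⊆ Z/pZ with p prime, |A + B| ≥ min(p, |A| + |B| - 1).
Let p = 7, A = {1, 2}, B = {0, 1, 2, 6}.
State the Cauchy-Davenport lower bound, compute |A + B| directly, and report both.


Cauchy-Davenport: |A + B| ≥ min(p, |A| + |B| - 1) for A, B nonempty in Z/pZ.
|A| = 2, |B| = 4, p = 7.
CD lower bound = min(7, 2 + 4 - 1) = min(7, 5) = 5.
Compute A + B mod 7 directly:
a = 1: 1+0=1, 1+1=2, 1+2=3, 1+6=0
a = 2: 2+0=2, 2+1=3, 2+2=4, 2+6=1
A + B = {0, 1, 2, 3, 4}, so |A + B| = 5.
Verify: 5 ≥ 5? Yes ✓.

CD lower bound = 5, actual |A + B| = 5.


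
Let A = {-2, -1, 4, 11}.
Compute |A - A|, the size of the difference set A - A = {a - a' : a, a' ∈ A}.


A - A = {a - a' : a, a' ∈ A}; |A| = 4.
Bounds: 2|A|-1 ≤ |A - A| ≤ |A|² - |A| + 1, i.e. 7 ≤ |A - A| ≤ 13.
Note: 0 ∈ A - A always (from a - a). The set is symmetric: if d ∈ A - A then -d ∈ A - A.
Enumerate nonzero differences d = a - a' with a > a' (then include -d):
Positive differences: {1, 5, 6, 7, 12, 13}
Full difference set: {0} ∪ (positive diffs) ∪ (negative diffs).
|A - A| = 1 + 2·6 = 13 (matches direct enumeration: 13).

|A - A| = 13


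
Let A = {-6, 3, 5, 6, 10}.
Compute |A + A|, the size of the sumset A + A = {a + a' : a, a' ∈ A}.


A + A = {a + a' : a, a' ∈ A}; |A| = 5.
General bounds: 2|A| - 1 ≤ |A + A| ≤ |A|(|A|+1)/2, i.e. 9 ≤ |A + A| ≤ 15.
Lower bound 2|A|-1 is attained iff A is an arithmetic progression.
Enumerate sums a + a' for a ≤ a' (symmetric, so this suffices):
a = -6: -6+-6=-12, -6+3=-3, -6+5=-1, -6+6=0, -6+10=4
a = 3: 3+3=6, 3+5=8, 3+6=9, 3+10=13
a = 5: 5+5=10, 5+6=11, 5+10=15
a = 6: 6+6=12, 6+10=16
a = 10: 10+10=20
Distinct sums: {-12, -3, -1, 0, 4, 6, 8, 9, 10, 11, 12, 13, 15, 16, 20}
|A + A| = 15

|A + A| = 15


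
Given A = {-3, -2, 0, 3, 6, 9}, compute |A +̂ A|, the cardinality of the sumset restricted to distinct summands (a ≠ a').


Restricted sumset: A +̂ A = {a + a' : a ∈ A, a' ∈ A, a ≠ a'}.
Equivalently, take A + A and drop any sum 2a that is achievable ONLY as a + a for a ∈ A (i.e. sums representable only with equal summands).
Enumerate pairs (a, a') with a < a' (symmetric, so each unordered pair gives one sum; this covers all a ≠ a'):
  -3 + -2 = -5
  -3 + 0 = -3
  -3 + 3 = 0
  -3 + 6 = 3
  -3 + 9 = 6
  -2 + 0 = -2
  -2 + 3 = 1
  -2 + 6 = 4
  -2 + 9 = 7
  0 + 3 = 3
  0 + 6 = 6
  0 + 9 = 9
  3 + 6 = 9
  3 + 9 = 12
  6 + 9 = 15
Collected distinct sums: {-5, -3, -2, 0, 1, 3, 4, 6, 7, 9, 12, 15}
|A +̂ A| = 12
(Reference bound: |A +̂ A| ≥ 2|A| - 3 for |A| ≥ 2, with |A| = 6 giving ≥ 9.)

|A +̂ A| = 12
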